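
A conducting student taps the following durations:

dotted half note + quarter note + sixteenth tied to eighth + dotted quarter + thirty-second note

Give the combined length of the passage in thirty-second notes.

51

Each duration in thirty-second notes: dotted half note = 24; quarter note = 8; sixteenth tied to eighth (sixteenth + eighth) = 6; dotted quarter = 12; thirty-second note = 1.
Altogether 24 + 8 + 6 + 12 + 1 = 51 thirty-second notes.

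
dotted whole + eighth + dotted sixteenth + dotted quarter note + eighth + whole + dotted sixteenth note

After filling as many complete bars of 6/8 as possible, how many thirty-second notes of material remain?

10

One bar of 6/8 = 24 thirty-second notes.
Each duration in thirty-second notes: dotted whole = 48; eighth = 4; dotted sixteenth = 3; dotted quarter note = 12; eighth = 4; whole = 32; dotted sixteenth note = 3.
Sum: 48 + 4 + 3 + 12 + 4 + 32 + 3 = 106.
106 ÷ 24 = 4 complete bars with 10 thirty-second notes remaining.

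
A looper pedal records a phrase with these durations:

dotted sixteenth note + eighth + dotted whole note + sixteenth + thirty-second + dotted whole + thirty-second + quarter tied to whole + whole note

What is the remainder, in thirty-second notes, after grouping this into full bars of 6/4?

35

One bar of 6/4 = 48 thirty-second notes.
Each duration in thirty-second notes: dotted sixteenth note = 3; eighth = 4; dotted whole note = 48; sixteenth = 2; thirty-second = 1; dotted whole = 48; thirty-second = 1; quarter tied to whole (quarter + whole) = 40; whole note = 32.
Total: 3 + 4 + 48 + 2 + 1 + 48 + 1 + 40 + 32 = 179.
179 ÷ 48 = 3 complete bars with 35 thirty-second notes remaining.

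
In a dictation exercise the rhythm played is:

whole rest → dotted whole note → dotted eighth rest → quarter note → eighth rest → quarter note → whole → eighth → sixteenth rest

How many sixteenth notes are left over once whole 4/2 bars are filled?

8

One bar of 4/2 = 32 sixteenth notes.
Express everything in sixteenth notes: whole rest = 16; dotted whole note = 24; dotted eighth rest = 3; quarter note = 4; eighth rest = 2; quarter note = 4; whole = 16; eighth = 2; sixteenth rest = 1.
Sum: 16 + 24 + 3 + 4 + 2 + 4 + 16 + 2 + 1 = 72.
72 ÷ 32 = 2 complete bars with 8 sixteenth notes remaining.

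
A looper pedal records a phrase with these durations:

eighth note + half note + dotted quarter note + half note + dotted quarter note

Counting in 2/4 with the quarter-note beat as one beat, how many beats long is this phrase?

7.5

One quarter-note beat = 2 eighth notes.
Each duration in eighth notes: eighth note = 1; half note = 4; dotted quarter note = 3; half note = 4; dotted quarter note = 3.
Sum: 1 + 4 + 3 + 4 + 3 = 15.
15 ÷ 2 = 7.5 beats.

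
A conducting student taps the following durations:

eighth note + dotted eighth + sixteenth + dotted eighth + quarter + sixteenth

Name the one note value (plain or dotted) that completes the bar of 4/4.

eighth note

The bar of 4/4 = 16 sixteenth notes.
Each duration in sixteenth notes: eighth note = 2; dotted eighth = 3; sixteenth = 1; dotted eighth = 3; quarter = 4; sixteenth = 1.
Adding: 2 + 3 + 1 + 3 + 4 + 1 = 14.
Remaining: 16 − 14 = 2 sixteenth notes, which is a eighth note.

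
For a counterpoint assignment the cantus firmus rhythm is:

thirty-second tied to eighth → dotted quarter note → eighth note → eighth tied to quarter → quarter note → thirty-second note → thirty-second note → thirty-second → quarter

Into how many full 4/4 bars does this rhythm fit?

One bar of 4/4 = 32 thirty-second notes.
Convert each value to thirty-second notes: thirty-second tied to eighth (thirty-second + eighth) = 5; dotted quarter note = 12; eighth note = 4; eighth tied to quarter (eighth + quarter) = 12; quarter note = 8; thirty-second note = 1; thirty-second note = 1; thirty-second = 1; quarter = 8.
Altogether 5 + 12 + 4 + 12 + 8 + 1 + 1 + 1 + 8 = 52.
52 ÷ 32 = 1 complete bar with 20 left over.

1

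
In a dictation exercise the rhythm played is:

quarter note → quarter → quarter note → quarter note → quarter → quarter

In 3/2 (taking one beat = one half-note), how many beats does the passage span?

One half-note beat = 2 quarter notes.
Express everything in quarter notes: quarter note = 1; quarter = 1; quarter note = 1; quarter note = 1; quarter = 1; quarter = 1.
Total: 1 + 1 + 1 + 1 + 1 + 1 = 6.
6 ÷ 2 = 3 beats.

3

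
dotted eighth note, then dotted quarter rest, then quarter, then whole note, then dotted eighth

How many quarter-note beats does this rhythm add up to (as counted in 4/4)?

One quarter-note beat = 4 sixteenth notes.
Each duration in sixteenth notes: dotted eighth note = 3; dotted quarter rest = 6; quarter = 4; whole note = 16; dotted eighth = 3.
Sum: 3 + 6 + 4 + 16 + 3 = 32.
32 ÷ 4 = 8 beats.

8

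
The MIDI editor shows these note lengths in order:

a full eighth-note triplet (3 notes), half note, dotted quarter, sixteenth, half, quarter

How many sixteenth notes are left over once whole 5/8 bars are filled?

One bar of 5/8 = 10 sixteenth notes.
In sixteenth notes: a full eighth-note triplet (3 notes) (three triplet eighths span one quarter) = 4; half note = 8; dotted quarter = 6; sixteenth = 1; half = 8; quarter = 4.
Sum: 4 + 8 + 6 + 1 + 8 + 4 = 31.
31 ÷ 10 = 3 complete bars with 1 sixteenth note remaining.

1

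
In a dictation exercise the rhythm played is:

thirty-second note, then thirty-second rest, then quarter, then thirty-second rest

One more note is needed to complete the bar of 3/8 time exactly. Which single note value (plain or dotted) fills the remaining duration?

The bar of 3/8 = 12 thirty-second notes.
Express everything in thirty-second notes: thirty-second note = 1; thirty-second rest = 1; quarter = 8; thirty-second rest = 1.
Altogether 1 + 1 + 8 + 1 = 11.
Remaining: 12 − 11 = 1 thirty-second note, which is a thirty-second note.

thirty-second note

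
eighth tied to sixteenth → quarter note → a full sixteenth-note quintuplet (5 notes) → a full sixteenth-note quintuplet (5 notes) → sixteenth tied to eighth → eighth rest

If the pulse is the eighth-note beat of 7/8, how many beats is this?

10

One eighth-note beat = 2 sixteenth notes.
In sixteenth notes: eighth tied to sixteenth (eighth + sixteenth) = 3; quarter note = 4; a full sixteenth-note quintuplet (5 notes) (five quintuplet sixteenths span one quarter) = 4; a full sixteenth-note quintuplet (5 notes) (five quintuplet sixteenths span one quarter) = 4; sixteenth tied to eighth (sixteenth + eighth) = 3; eighth rest = 2.
Sum: 3 + 4 + 4 + 4 + 3 + 2 = 20.
20 ÷ 2 = 10 beats.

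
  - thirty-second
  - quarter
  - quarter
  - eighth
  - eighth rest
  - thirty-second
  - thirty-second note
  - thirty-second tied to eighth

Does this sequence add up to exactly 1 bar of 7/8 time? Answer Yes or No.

No

One bar of 7/8 = 28 thirty-second notes.
Working in thirty-second notes: thirty-second = 1; quarter = 8; quarter = 8; eighth = 4; eighth rest = 4; thirty-second = 1; thirty-second note = 1; thirty-second tied to eighth (thirty-second + eighth) = 5.
Altogether 1 + 8 + 8 + 4 + 4 + 1 + 1 + 5 = 32.
32 exceeds 28, so the answer is No.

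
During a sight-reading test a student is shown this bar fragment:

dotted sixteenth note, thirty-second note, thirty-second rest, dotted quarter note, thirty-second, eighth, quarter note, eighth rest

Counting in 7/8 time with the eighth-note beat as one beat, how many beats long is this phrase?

8.5

One eighth-note beat = 4 thirty-second notes.
Working in thirty-second notes: dotted sixteenth note = 3; thirty-second note = 1; thirty-second rest = 1; dotted quarter note = 12; thirty-second = 1; eighth = 4; quarter note = 8; eighth rest = 4.
Total: 3 + 1 + 1 + 12 + 1 + 4 + 8 + 4 = 34.
34 ÷ 4 = 8.5 beats.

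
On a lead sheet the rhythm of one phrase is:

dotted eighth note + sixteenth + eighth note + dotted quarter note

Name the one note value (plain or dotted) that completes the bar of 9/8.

The bar of 9/8 = 18 sixteenth notes.
Express everything in sixteenth notes: dotted eighth note = 3; sixteenth = 1; eighth note = 2; dotted quarter note = 6.
Altogether 3 + 1 + 2 + 6 = 12.
Remaining: 18 − 12 = 6 sixteenth notes, which is a dotted quarter note.

dotted quarter note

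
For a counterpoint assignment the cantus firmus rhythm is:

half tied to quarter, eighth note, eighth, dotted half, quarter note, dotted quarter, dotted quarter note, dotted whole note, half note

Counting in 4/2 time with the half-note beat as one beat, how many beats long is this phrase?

One half-note beat = 4 eighth notes.
Convert each value to eighth notes: half tied to quarter (half + quarter) = 6; eighth note = 1; eighth = 1; dotted half = 6; quarter note = 2; dotted quarter = 3; dotted quarter note = 3; dotted whole note = 12; half note = 4.
Sum: 6 + 1 + 1 + 6 + 2 + 3 + 3 + 12 + 4 = 38.
38 ÷ 4 = 9.5 beats.

9.5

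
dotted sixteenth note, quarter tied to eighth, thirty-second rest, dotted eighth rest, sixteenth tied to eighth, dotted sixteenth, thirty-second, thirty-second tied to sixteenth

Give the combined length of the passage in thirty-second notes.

In thirty-second notes: dotted sixteenth note = 3; quarter tied to eighth (quarter + eighth) = 12; thirty-second rest = 1; dotted eighth rest = 6; sixteenth tied to eighth (sixteenth + eighth) = 6; dotted sixteenth = 3; thirty-second = 1; thirty-second tied to sixteenth (thirty-second + sixteenth) = 3.
Adding: 3 + 12 + 1 + 6 + 6 + 3 + 1 + 3 = 35 thirty-second notes.

35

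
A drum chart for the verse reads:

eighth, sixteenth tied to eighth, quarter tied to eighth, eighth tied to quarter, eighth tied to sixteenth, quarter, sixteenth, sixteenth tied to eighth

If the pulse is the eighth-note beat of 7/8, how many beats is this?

14

One eighth-note beat = 2 sixteenth notes.
In sixteenth notes: eighth = 2; sixteenth tied to eighth (sixteenth + eighth) = 3; quarter tied to eighth (quarter + eighth) = 6; eighth tied to quarter (eighth + quarter) = 6; eighth tied to sixteenth (eighth + sixteenth) = 3; quarter = 4; sixteenth = 1; sixteenth tied to eighth (sixteenth + eighth) = 3.
Adding: 2 + 3 + 6 + 6 + 3 + 4 + 1 + 3 = 28.
28 ÷ 2 = 14 beats.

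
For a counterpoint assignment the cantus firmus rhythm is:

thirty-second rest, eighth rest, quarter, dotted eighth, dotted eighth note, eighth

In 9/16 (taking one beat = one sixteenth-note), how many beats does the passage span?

One sixteenth-note beat = 2 thirty-second notes.
Each duration in thirty-second notes: thirty-second rest = 1; eighth rest = 4; quarter = 8; dotted eighth = 6; dotted eighth note = 6; eighth = 4.
Adding: 1 + 4 + 8 + 6 + 6 + 4 = 29.
29 ÷ 2 = 14.5 beats.

14.5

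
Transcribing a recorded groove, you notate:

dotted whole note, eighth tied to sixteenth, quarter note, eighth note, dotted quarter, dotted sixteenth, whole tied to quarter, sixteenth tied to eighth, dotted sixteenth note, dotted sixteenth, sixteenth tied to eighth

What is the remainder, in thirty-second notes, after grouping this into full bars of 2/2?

11

One bar of 2/2 = 32 thirty-second notes.
Working in thirty-second notes: dotted whole note = 48; eighth tied to sixteenth (eighth + sixteenth) = 6; quarter note = 8; eighth note = 4; dotted quarter = 12; dotted sixteenth = 3; whole tied to quarter (whole + quarter) = 40; sixteenth tied to eighth (sixteenth + eighth) = 6; dotted sixteenth note = 3; dotted sixteenth = 3; sixteenth tied to eighth (sixteenth + eighth) = 6.
Total: 48 + 6 + 8 + 4 + 12 + 3 + 40 + 6 + 3 + 3 + 6 = 139.
139 ÷ 32 = 4 complete bars with 11 thirty-second notes remaining.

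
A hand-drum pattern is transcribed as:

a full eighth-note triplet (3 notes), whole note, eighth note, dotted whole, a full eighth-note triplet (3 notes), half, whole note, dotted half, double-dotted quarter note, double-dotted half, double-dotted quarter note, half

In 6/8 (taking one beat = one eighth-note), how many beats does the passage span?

One eighth-note beat = 2 sixteenth notes.
In sixteenth notes: a full eighth-note triplet (3 notes) (three triplet eighths span one quarter) = 4; whole note = 16; eighth note = 2; dotted whole = 24; a full eighth-note triplet (3 notes) (three triplet eighths span one quarter) = 4; half = 8; whole note = 16; dotted half = 12; double-dotted quarter note = 7; double-dotted half = 14; double-dotted quarter note = 7; half = 8.
Altogether 4 + 16 + 2 + 24 + 4 + 8 + 16 + 12 + 7 + 14 + 7 + 8 = 122.
122 ÷ 2 = 61 beats.

61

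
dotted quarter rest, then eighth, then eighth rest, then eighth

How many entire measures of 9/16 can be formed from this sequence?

One bar of 9/16 = 9 sixteenth notes.
Express everything in sixteenth notes: dotted quarter rest = 6; eighth = 2; eighth rest = 2; eighth = 2.
Total: 6 + 2 + 2 + 2 = 12.
12 ÷ 9 = 1 complete bar with 3 left over.

1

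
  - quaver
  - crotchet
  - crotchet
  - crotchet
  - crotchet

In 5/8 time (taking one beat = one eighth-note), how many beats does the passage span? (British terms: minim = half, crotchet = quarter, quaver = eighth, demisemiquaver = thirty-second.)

9

One eighth-note beat = 2 sixteenth notes.
In sixteenth notes: quaver = 2; crotchet = 4; crotchet = 4; crotchet = 4; crotchet = 4.
Altogether 2 + 4 + 4 + 4 + 4 = 18.
18 ÷ 2 = 9 beats.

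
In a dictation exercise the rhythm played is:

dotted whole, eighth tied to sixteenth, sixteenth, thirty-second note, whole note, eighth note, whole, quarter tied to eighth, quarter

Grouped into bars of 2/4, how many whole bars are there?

9

One bar of 2/4 = 16 thirty-second notes.
Each duration in thirty-second notes: dotted whole = 48; eighth tied to sixteenth (eighth + sixteenth) = 6; sixteenth = 2; thirty-second note = 1; whole note = 32; eighth note = 4; whole = 32; quarter tied to eighth (quarter + eighth) = 12; quarter = 8.
Total: 48 + 6 + 2 + 1 + 32 + 4 + 32 + 12 + 8 = 145.
145 ÷ 16 = 9 complete bars with 1 left over.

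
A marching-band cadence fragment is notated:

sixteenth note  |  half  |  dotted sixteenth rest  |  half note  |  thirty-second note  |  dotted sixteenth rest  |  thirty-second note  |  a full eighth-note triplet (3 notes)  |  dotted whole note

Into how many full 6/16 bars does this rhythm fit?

8

One bar of 6/16 = 12 thirty-second notes.
Convert each value to thirty-second notes: sixteenth note = 2; half = 16; dotted sixteenth rest = 3; half note = 16; thirty-second note = 1; dotted sixteenth rest = 3; thirty-second note = 1; a full eighth-note triplet (3 notes) (three triplet eighths span one quarter) = 8; dotted whole note = 48.
Altogether 2 + 16 + 3 + 16 + 1 + 3 + 1 + 8 + 48 = 98.
98 ÷ 12 = 8 complete bars with 2 left over.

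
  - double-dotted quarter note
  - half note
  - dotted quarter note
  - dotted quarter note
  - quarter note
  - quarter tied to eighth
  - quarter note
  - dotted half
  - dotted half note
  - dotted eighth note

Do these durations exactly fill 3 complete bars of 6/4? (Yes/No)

No

One bar of 6/4 = 24 sixteenth notes, so 3 bars = 72.
In sixteenth notes: double-dotted quarter note = 7; half note = 8; dotted quarter note = 6; dotted quarter note = 6; quarter note = 4; quarter tied to eighth (quarter + eighth) = 6; quarter note = 4; dotted half = 12; dotted half note = 12; dotted eighth note = 3.
Total: 7 + 8 + 6 + 6 + 4 + 6 + 4 + 12 + 12 + 3 = 68.
68 falls short of 72, so the answer is No.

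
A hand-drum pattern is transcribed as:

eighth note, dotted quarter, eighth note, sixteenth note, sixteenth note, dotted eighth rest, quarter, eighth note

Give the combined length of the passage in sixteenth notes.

Each duration in sixteenth notes: eighth note = 2; dotted quarter = 6; eighth note = 2; sixteenth note = 1; sixteenth note = 1; dotted eighth rest = 3; quarter = 4; eighth note = 2.
Altogether 2 + 6 + 2 + 1 + 1 + 3 + 4 + 2 = 21 sixteenth notes.

21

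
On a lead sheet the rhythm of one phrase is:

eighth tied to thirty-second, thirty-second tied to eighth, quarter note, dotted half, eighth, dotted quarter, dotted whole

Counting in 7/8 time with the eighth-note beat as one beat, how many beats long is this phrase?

One eighth-note beat = 4 thirty-second notes.
Working in thirty-second notes: eighth tied to thirty-second (eighth + thirty-second) = 5; thirty-second tied to eighth (thirty-second + eighth) = 5; quarter note = 8; dotted half = 24; eighth = 4; dotted quarter = 12; dotted whole = 48.
Total: 5 + 5 + 8 + 24 + 4 + 12 + 48 = 106.
106 ÷ 4 = 26.5 beats.

26.5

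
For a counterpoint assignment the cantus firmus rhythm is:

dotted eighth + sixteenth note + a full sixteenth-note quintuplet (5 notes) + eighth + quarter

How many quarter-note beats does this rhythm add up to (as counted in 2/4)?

One quarter-note beat = 4 sixteenth notes.
In sixteenth notes: dotted eighth = 3; sixteenth note = 1; a full sixteenth-note quintuplet (5 notes) (five quintuplet sixteenths span one quarter) = 4; eighth = 2; quarter = 4.
Adding: 3 + 1 + 4 + 2 + 4 = 14.
14 ÷ 4 = 3.5 beats.

3.5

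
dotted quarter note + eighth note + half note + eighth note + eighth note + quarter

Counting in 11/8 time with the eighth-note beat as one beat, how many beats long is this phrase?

One eighth-note beat = 2 sixteenth notes.
Working in sixteenth notes: dotted quarter note = 6; eighth note = 2; half note = 8; eighth note = 2; eighth note = 2; quarter = 4.
Sum: 6 + 2 + 8 + 2 + 2 + 4 = 24.
24 ÷ 2 = 12 beats.

12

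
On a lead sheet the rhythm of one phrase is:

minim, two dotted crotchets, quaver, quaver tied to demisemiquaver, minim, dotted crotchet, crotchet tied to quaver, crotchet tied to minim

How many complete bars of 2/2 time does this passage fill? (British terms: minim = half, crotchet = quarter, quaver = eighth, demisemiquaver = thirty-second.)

3

One bar of 2/2 = 32 thirty-second notes.
Convert each value to thirty-second notes: minim = 16; dotted crotchet = 12; dotted crotchet = 12; quaver = 4; quaver tied to demisemiquaver (quaver + demisemiquaver) = 5; minim = 16; dotted crotchet = 12; crotchet tied to quaver (crotchet + quaver) = 12; crotchet tied to minim (crotchet + minim) = 24.
Sum: 16 + 12 + 12 + 4 + 5 + 16 + 12 + 12 + 24 = 113.
113 ÷ 32 = 3 complete bars with 17 left over.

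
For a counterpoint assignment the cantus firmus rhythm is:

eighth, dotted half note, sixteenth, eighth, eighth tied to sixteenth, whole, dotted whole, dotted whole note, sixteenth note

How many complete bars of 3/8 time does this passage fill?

14

One bar of 3/8 = 6 sixteenth notes.
Each duration in sixteenth notes: eighth = 2; dotted half note = 12; sixteenth = 1; eighth = 2; eighth tied to sixteenth (eighth + sixteenth) = 3; whole = 16; dotted whole = 24; dotted whole note = 24; sixteenth note = 1.
Sum: 2 + 12 + 1 + 2 + 3 + 16 + 24 + 24 + 1 = 85.
85 ÷ 6 = 14 complete bars with 1 left over.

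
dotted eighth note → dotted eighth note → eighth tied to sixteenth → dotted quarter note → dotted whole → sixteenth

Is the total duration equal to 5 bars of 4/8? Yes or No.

One bar of 4/8 = 8 sixteenth notes, so 5 bars = 40.
Convert each value to sixteenth notes: dotted eighth note = 3; dotted eighth note = 3; eighth tied to sixteenth (eighth + sixteenth) = 3; dotted quarter note = 6; dotted whole = 24; sixteenth = 1.
Sum: 3 + 3 + 3 + 6 + 24 + 1 = 40.
40 equals 40, so the answer is Yes.

Yes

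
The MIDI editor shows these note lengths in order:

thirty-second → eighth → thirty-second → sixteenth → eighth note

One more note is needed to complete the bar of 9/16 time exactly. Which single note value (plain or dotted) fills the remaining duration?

dotted eighth note

The bar of 9/16 = 18 thirty-second notes.
Express everything in thirty-second notes: thirty-second = 1; eighth = 4; thirty-second = 1; sixteenth = 2; eighth note = 4.
Sum: 1 + 4 + 1 + 2 + 4 = 12.
Remaining: 18 − 12 = 6 thirty-second notes, which is a dotted eighth note.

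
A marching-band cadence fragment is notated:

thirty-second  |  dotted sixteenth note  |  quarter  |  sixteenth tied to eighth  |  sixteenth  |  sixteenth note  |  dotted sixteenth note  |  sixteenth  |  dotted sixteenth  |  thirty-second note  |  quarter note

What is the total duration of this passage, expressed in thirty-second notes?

39

Working in thirty-second notes: thirty-second = 1; dotted sixteenth note = 3; quarter = 8; sixteenth tied to eighth (sixteenth + eighth) = 6; sixteenth = 2; sixteenth note = 2; dotted sixteenth note = 3; sixteenth = 2; dotted sixteenth = 3; thirty-second note = 1; quarter note = 8.
Altogether 1 + 3 + 8 + 6 + 2 + 2 + 3 + 2 + 3 + 1 + 8 = 39 thirty-second notes.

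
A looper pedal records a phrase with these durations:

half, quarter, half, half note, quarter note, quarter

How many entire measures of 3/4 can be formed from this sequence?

One bar of 3/4 = 3 quarter notes.
Working in quarter notes: half = 2; quarter = 1; half = 2; half note = 2; quarter note = 1; quarter = 1.
Adding: 2 + 1 + 2 + 2 + 1 + 1 = 9.
9 ÷ 3 = 3 complete bars with 0 left over.

3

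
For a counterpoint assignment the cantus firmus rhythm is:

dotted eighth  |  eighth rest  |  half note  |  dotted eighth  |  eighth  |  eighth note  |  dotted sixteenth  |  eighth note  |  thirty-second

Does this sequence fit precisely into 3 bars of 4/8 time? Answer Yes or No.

Yes

One bar of 4/8 = 16 thirty-second notes, so 3 bars = 48.
Express everything in thirty-second notes: dotted eighth = 6; eighth rest = 4; half note = 16; dotted eighth = 6; eighth = 4; eighth note = 4; dotted sixteenth = 3; eighth note = 4; thirty-second = 1.
Total: 6 + 4 + 16 + 6 + 4 + 4 + 3 + 4 + 1 = 48.
48 equals 48, so the answer is Yes.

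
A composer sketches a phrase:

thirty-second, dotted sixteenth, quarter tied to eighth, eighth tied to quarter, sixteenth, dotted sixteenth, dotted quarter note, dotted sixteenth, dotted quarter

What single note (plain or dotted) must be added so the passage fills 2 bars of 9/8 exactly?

dotted quarter note

2 bars of 9/8 = 72 thirty-second notes.
Working in thirty-second notes: thirty-second = 1; dotted sixteenth = 3; quarter tied to eighth (quarter + eighth) = 12; eighth tied to quarter (eighth + quarter) = 12; sixteenth = 2; dotted sixteenth = 3; dotted quarter note = 12; dotted sixteenth = 3; dotted quarter = 12.
Altogether 1 + 3 + 12 + 12 + 2 + 3 + 12 + 3 + 12 = 60.
Remaining: 72 − 60 = 12 thirty-second notes, which is a dotted quarter note.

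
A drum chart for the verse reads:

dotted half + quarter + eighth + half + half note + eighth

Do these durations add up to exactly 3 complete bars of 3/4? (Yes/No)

Yes

One bar of 3/4 = 6 eighth notes, so 3 bars = 18.
In eighth notes: dotted half = 6; quarter = 2; eighth = 1; half = 4; half note = 4; eighth = 1.
Altogether 6 + 2 + 1 + 4 + 4 + 1 = 18.
18 equals 18, so the answer is Yes.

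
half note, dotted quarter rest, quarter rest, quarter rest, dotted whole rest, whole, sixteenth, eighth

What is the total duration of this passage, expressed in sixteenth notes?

65

Working in sixteenth notes: half note = 8; dotted quarter rest = 6; quarter rest = 4; quarter rest = 4; dotted whole rest = 24; whole = 16; sixteenth = 1; eighth = 2.
Adding: 8 + 6 + 4 + 4 + 24 + 16 + 1 + 2 = 65 sixteenth notes.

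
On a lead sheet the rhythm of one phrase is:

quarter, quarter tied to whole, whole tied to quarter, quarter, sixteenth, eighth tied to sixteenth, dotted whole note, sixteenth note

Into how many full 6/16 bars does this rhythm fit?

One bar of 6/16 = 6 sixteenth notes.
Working in sixteenth notes: quarter = 4; quarter tied to whole (quarter + whole) = 20; whole tied to quarter (whole + quarter) = 20; quarter = 4; sixteenth = 1; eighth tied to sixteenth (eighth + sixteenth) = 3; dotted whole note = 24; sixteenth note = 1.
Total: 4 + 20 + 20 + 4 + 1 + 3 + 24 + 1 = 77.
77 ÷ 6 = 12 complete bars with 5 left over.

12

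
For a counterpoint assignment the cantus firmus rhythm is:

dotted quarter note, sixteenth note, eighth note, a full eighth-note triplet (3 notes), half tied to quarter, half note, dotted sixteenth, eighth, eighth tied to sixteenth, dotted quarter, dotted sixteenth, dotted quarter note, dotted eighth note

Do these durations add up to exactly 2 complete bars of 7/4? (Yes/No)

Yes

One bar of 7/4 = 56 thirty-second notes, so 2 bars = 112.
In thirty-second notes: dotted quarter note = 12; sixteenth note = 2; eighth note = 4; a full eighth-note triplet (3 notes) (three triplet eighths span one quarter) = 8; half tied to quarter (half + quarter) = 24; half note = 16; dotted sixteenth = 3; eighth = 4; eighth tied to sixteenth (eighth + sixteenth) = 6; dotted quarter = 12; dotted sixteenth = 3; dotted quarter note = 12; dotted eighth note = 6.
Altogether 12 + 2 + 4 + 8 + 24 + 16 + 3 + 4 + 6 + 12 + 3 + 12 + 6 = 112.
112 equals 112, so the answer is Yes.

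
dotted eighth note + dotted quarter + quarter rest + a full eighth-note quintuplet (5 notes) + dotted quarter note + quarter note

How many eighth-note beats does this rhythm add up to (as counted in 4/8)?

One eighth-note beat = 2 sixteenth notes.
Express everything in sixteenth notes: dotted eighth note = 3; dotted quarter = 6; quarter rest = 4; a full eighth-note quintuplet (5 notes) (five quintuplet eighths span one half) = 8; dotted quarter note = 6; quarter note = 4.
Total: 3 + 6 + 4 + 8 + 6 + 4 = 31.
31 ÷ 2 = 15.5 beats.

15.5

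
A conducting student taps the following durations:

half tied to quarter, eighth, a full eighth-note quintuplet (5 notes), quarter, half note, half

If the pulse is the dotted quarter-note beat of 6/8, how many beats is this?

7

One dotted quarter-note beat = 3 eighth notes.
Convert each value to eighth notes: half tied to quarter (half + quarter) = 6; eighth = 1; a full eighth-note quintuplet (5 notes) (five quintuplet eighths span one half) = 4; quarter = 2; half note = 4; half = 4.
Altogether 6 + 1 + 4 + 2 + 4 + 4 = 21.
21 ÷ 3 = 7 beats.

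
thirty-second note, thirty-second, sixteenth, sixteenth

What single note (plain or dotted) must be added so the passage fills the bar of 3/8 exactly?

dotted eighth note

The bar of 3/8 = 12 thirty-second notes.
Convert each value to thirty-second notes: thirty-second note = 1; thirty-second = 1; sixteenth = 2; sixteenth = 2.
Sum: 1 + 1 + 2 + 2 = 6.
Remaining: 12 − 6 = 6 thirty-second notes, which is a dotted eighth note.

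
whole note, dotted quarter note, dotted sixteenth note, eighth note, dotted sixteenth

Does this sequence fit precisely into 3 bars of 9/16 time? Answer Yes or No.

Yes

One bar of 9/16 = 18 thirty-second notes, so 3 bars = 54.
Working in thirty-second notes: whole note = 32; dotted quarter note = 12; dotted sixteenth note = 3; eighth note = 4; dotted sixteenth = 3.
Adding: 32 + 12 + 3 + 4 + 3 = 54.
54 equals 54, so the answer is Yes.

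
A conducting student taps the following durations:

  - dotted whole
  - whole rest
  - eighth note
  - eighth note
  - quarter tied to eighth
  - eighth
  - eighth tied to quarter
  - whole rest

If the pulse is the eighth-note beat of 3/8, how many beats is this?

37

One eighth-note beat = 2 sixteenth notes.
In sixteenth notes: dotted whole = 24; whole rest = 16; eighth note = 2; eighth note = 2; quarter tied to eighth (quarter + eighth) = 6; eighth = 2; eighth tied to quarter (eighth + quarter) = 6; whole rest = 16.
Adding: 24 + 16 + 2 + 2 + 6 + 2 + 6 + 16 = 74.
74 ÷ 2 = 37 beats.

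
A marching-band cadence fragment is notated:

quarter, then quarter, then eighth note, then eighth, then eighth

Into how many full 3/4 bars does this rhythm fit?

One bar of 3/4 = 6 eighth notes.
Each duration in eighth notes: quarter = 2; quarter = 2; eighth note = 1; eighth = 1; eighth = 1.
Altogether 2 + 2 + 1 + 1 + 1 = 7.
7 ÷ 6 = 1 complete bar with 1 left over.

1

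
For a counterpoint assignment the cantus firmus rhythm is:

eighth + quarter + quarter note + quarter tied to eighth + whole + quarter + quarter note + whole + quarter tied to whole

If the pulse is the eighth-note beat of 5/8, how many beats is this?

38

One eighth-note beat = 2 sixteenth notes.
Working in sixteenth notes: eighth = 2; quarter = 4; quarter note = 4; quarter tied to eighth (quarter + eighth) = 6; whole = 16; quarter = 4; quarter note = 4; whole = 16; quarter tied to whole (quarter + whole) = 20.
Adding: 2 + 4 + 4 + 6 + 16 + 4 + 4 + 16 + 20 = 76.
76 ÷ 2 = 38 beats.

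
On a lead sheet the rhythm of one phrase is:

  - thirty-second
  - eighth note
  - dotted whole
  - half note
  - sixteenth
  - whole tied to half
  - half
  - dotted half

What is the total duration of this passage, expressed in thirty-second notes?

159

Convert each value to thirty-second notes: thirty-second = 1; eighth note = 4; dotted whole = 48; half note = 16; sixteenth = 2; whole tied to half (whole + half) = 48; half = 16; dotted half = 24.
Sum: 1 + 4 + 48 + 16 + 2 + 48 + 16 + 24 = 159 thirty-second notes.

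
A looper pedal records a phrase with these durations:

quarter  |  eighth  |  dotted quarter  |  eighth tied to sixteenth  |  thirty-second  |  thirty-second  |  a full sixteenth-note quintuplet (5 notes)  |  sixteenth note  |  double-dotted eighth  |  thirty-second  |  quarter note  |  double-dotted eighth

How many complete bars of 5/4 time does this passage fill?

1

One bar of 5/4 = 40 thirty-second notes.
Each duration in thirty-second notes: quarter = 8; eighth = 4; dotted quarter = 12; eighth tied to sixteenth (eighth + sixteenth) = 6; thirty-second = 1; thirty-second = 1; a full sixteenth-note quintuplet (5 notes) (five quintuplet sixteenths span one quarter) = 8; sixteenth note = 2; double-dotted eighth = 7; thirty-second = 1; quarter note = 8; double-dotted eighth = 7.
Adding: 8 + 4 + 12 + 6 + 1 + 1 + 8 + 2 + 7 + 1 + 8 + 7 = 65.
65 ÷ 40 = 1 complete bar with 25 left over.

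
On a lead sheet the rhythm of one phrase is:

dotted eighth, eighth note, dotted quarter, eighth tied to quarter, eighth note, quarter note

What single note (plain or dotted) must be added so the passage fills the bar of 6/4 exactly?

The bar of 6/4 = 24 sixteenth notes.
In sixteenth notes: dotted eighth = 3; eighth note = 2; dotted quarter = 6; eighth tied to quarter (eighth + quarter) = 6; eighth note = 2; quarter note = 4.
Adding: 3 + 2 + 6 + 6 + 2 + 4 = 23.
Remaining: 24 − 23 = 1 sixteenth note, which is a sixteenth note.

sixteenth note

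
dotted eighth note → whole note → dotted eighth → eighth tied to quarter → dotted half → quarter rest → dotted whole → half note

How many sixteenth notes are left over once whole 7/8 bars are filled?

One bar of 7/8 = 14 sixteenth notes.
Convert each value to sixteenth notes: dotted eighth note = 3; whole note = 16; dotted eighth = 3; eighth tied to quarter (eighth + quarter) = 6; dotted half = 12; quarter rest = 4; dotted whole = 24; half note = 8.
Adding: 3 + 16 + 3 + 6 + 12 + 4 + 24 + 8 = 76.
76 ÷ 14 = 5 complete bars with 6 sixteenth notes remaining.

6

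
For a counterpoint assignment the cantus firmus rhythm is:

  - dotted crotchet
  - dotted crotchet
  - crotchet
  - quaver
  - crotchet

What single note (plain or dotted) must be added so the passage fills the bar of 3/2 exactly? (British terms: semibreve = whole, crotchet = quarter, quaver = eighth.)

The bar of 3/2 = 12 eighth notes.
In eighth notes: dotted crotchet = 3; dotted crotchet = 3; crotchet = 2; quaver = 1; crotchet = 2.
Sum: 3 + 3 + 2 + 1 + 2 = 11.
Remaining: 12 − 11 = 1 eighth note, which is a eighth note.

eighth note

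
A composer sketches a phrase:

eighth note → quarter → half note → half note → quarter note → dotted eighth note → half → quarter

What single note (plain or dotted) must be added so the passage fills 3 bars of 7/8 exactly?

sixteenth note

3 bars of 7/8 = 42 sixteenth notes.
Each duration in sixteenth notes: eighth note = 2; quarter = 4; half note = 8; half note = 8; quarter note = 4; dotted eighth note = 3; half = 8; quarter = 4.
Total: 2 + 4 + 8 + 8 + 4 + 3 + 8 + 4 = 41.
Remaining: 42 − 41 = 1 sixteenth note, which is a sixteenth note.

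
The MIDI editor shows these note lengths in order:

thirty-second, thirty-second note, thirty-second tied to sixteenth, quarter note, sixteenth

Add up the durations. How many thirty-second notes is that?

15

Each duration in thirty-second notes: thirty-second = 1; thirty-second note = 1; thirty-second tied to sixteenth (thirty-second + sixteenth) = 3; quarter note = 8; sixteenth = 2.
Altogether 1 + 1 + 3 + 8 + 2 = 15 thirty-second notes.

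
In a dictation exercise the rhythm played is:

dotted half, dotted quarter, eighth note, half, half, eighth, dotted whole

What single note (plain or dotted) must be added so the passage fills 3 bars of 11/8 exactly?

3 bars of 11/8 = 33 eighth notes.
Each duration in eighth notes: dotted half = 6; dotted quarter = 3; eighth note = 1; half = 4; half = 4; eighth = 1; dotted whole = 12.
Sum: 6 + 3 + 1 + 4 + 4 + 1 + 12 = 31.
Remaining: 33 − 31 = 2 eighth notes, which is a quarter note.

quarter note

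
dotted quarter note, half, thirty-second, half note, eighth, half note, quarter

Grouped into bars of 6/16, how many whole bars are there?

One bar of 6/16 = 12 thirty-second notes.
Express everything in thirty-second notes: dotted quarter note = 12; half = 16; thirty-second = 1; half note = 16; eighth = 4; half note = 16; quarter = 8.
Altogether 12 + 16 + 1 + 16 + 4 + 16 + 8 = 73.
73 ÷ 12 = 6 complete bars with 1 left over.

6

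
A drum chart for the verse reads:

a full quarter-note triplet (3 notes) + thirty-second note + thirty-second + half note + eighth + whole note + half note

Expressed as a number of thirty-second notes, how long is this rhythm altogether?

Each duration in thirty-second notes: a full quarter-note triplet (3 notes) (three triplet quarters span one half) = 16; thirty-second note = 1; thirty-second = 1; half note = 16; eighth = 4; whole note = 32; half note = 16.
Sum: 16 + 1 + 1 + 16 + 4 + 32 + 16 = 86 thirty-second notes.

86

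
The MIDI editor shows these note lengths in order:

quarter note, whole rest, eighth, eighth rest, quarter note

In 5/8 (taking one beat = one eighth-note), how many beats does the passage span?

One eighth-note beat = 2 sixteenth notes.
Convert each value to sixteenth notes: quarter note = 4; whole rest = 16; eighth = 2; eighth rest = 2; quarter note = 4.
Sum: 4 + 16 + 2 + 2 + 4 = 28.
28 ÷ 2 = 14 beats.

14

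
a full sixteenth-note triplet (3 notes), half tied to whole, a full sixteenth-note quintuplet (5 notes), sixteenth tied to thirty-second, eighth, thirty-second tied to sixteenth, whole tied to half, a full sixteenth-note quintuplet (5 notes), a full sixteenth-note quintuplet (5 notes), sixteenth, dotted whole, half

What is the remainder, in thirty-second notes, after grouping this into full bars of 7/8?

4

One bar of 7/8 = 28 thirty-second notes.
Each duration in thirty-second notes: a full sixteenth-note triplet (3 notes) (three triplet sixteenths span one eighth) = 4; half tied to whole (half + whole) = 48; a full sixteenth-note quintuplet (5 notes) (five quintuplet sixteenths span one quarter) = 8; sixteenth tied to thirty-second (sixteenth + thirty-second) = 3; eighth = 4; thirty-second tied to sixteenth (thirty-second + sixteenth) = 3; whole tied to half (whole + half) = 48; a full sixteenth-note quintuplet (5 notes) (five quintuplet sixteenths span one quarter) = 8; a full sixteenth-note quintuplet (5 notes) (five quintuplet sixteenths span one quarter) = 8; sixteenth = 2; dotted whole = 48; half = 16.
Adding: 4 + 48 + 8 + 3 + 4 + 3 + 48 + 8 + 8 + 2 + 48 + 16 = 200.
200 ÷ 28 = 7 complete bars with 4 thirty-second notes remaining.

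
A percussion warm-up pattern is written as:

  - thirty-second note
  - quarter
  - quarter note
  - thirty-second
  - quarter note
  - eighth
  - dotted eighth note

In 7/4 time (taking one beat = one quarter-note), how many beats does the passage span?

4.5

One quarter-note beat = 8 thirty-second notes.
Convert each value to thirty-second notes: thirty-second note = 1; quarter = 8; quarter note = 8; thirty-second = 1; quarter note = 8; eighth = 4; dotted eighth note = 6.
Adding: 1 + 8 + 8 + 1 + 8 + 4 + 6 = 36.
36 ÷ 8 = 4.5 beats.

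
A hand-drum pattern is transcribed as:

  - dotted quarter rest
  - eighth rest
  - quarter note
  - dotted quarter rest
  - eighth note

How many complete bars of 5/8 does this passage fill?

One bar of 5/8 = 5 eighth notes.
Convert each value to eighth notes: dotted quarter rest = 3; eighth rest = 1; quarter note = 2; dotted quarter rest = 3; eighth note = 1.
Adding: 3 + 1 + 2 + 3 + 1 = 10.
10 ÷ 5 = 2 complete bars with 0 left over.

2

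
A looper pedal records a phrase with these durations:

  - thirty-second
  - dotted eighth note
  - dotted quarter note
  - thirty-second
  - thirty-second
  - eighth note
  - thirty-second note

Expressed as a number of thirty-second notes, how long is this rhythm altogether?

Working in thirty-second notes: thirty-second = 1; dotted eighth note = 6; dotted quarter note = 12; thirty-second = 1; thirty-second = 1; eighth note = 4; thirty-second note = 1.
Altogether 1 + 6 + 12 + 1 + 1 + 4 + 1 = 26 thirty-second notes.

26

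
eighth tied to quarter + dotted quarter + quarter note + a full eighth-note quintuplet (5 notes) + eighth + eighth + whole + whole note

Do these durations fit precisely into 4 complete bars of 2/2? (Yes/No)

One bar of 2/2 = 8 eighth notes, so 4 bars = 32.
Express everything in eighth notes: eighth tied to quarter (eighth + quarter) = 3; dotted quarter = 3; quarter note = 2; a full eighth-note quintuplet (5 notes) (five quintuplet eighths span one half) = 4; eighth = 1; eighth = 1; whole = 8; whole note = 8.
Total: 3 + 3 + 2 + 4 + 1 + 1 + 8 + 8 = 30.
30 falls short of 32, so the answer is No.

No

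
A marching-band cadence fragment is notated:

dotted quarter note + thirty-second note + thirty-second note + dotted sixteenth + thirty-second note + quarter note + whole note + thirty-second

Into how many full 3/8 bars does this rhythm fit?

One bar of 3/8 = 12 thirty-second notes.
In thirty-second notes: dotted quarter note = 12; thirty-second note = 1; thirty-second note = 1; dotted sixteenth = 3; thirty-second note = 1; quarter note = 8; whole note = 32; thirty-second = 1.
Adding: 12 + 1 + 1 + 3 + 1 + 8 + 32 + 1 = 59.
59 ÷ 12 = 4 complete bars with 11 left over.

4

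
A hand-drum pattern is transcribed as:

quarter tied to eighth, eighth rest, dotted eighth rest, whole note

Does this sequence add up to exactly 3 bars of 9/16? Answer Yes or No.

One bar of 9/16 = 9 sixteenth notes, so 3 bars = 27.
Express everything in sixteenth notes: quarter tied to eighth (quarter + eighth) = 6; eighth rest = 2; dotted eighth rest = 3; whole note = 16.
Total: 6 + 2 + 3 + 16 = 27.
27 equals 27, so the answer is Yes.

Yes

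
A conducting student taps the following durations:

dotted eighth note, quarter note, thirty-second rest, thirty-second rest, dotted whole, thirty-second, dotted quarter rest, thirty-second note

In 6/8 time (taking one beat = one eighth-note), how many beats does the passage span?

One eighth-note beat = 4 thirty-second notes.
Express everything in thirty-second notes: dotted eighth note = 6; quarter note = 8; thirty-second rest = 1; thirty-second rest = 1; dotted whole = 48; thirty-second = 1; dotted quarter rest = 12; thirty-second note = 1.
Total: 6 + 8 + 1 + 1 + 48 + 1 + 12 + 1 = 78.
78 ÷ 4 = 19.5 beats.

19.5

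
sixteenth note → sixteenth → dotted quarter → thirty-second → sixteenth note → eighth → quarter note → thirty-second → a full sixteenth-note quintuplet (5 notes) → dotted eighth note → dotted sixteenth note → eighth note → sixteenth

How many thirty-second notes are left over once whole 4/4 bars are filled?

One bar of 4/4 = 32 thirty-second notes.
Each duration in thirty-second notes: sixteenth note = 2; sixteenth = 2; dotted quarter = 12; thirty-second = 1; sixteenth note = 2; eighth = 4; quarter note = 8; thirty-second = 1; a full sixteenth-note quintuplet (5 notes) (five quintuplet sixteenths span one quarter) = 8; dotted eighth note = 6; dotted sixteenth note = 3; eighth note = 4; sixteenth = 2.
Total: 2 + 2 + 12 + 1 + 2 + 4 + 8 + 1 + 8 + 6 + 3 + 4 + 2 = 55.
55 ÷ 32 = 1 complete bar with 23 thirty-second notes remaining.

23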